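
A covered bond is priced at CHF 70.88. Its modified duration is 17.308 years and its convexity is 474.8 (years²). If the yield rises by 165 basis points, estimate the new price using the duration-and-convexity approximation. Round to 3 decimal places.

CHF 55.219

Duration effect: -D_mod·Δy = -17.308 × (+0.0165) = -0.285582
Convexity effect: ½·C·(Δy)² = 0.5 × 474.8 × (0.0165)² = +0.06463215
ΔP/P ≈ -0.285582 + 0.06463215 = -0.22094985
New price ≈ 70.88 × (1 - 0.22094985) = 55.219074632.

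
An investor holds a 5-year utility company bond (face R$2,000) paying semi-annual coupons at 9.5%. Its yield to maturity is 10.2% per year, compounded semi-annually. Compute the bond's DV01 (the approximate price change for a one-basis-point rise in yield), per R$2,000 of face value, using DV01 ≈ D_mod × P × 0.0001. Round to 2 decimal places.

Periodic yield y = 0.051.
  t   CF        PV=CF/(1+0.051)^t    t·PV
  1        95.00        90.3901        90.3901
  2        95.00        86.0039       172.0078
  3        95.00        81.8305       245.4916
  4        95.00        77.8597       311.4388
  5        95.00        74.0815       370.4077
  6        95.00        70.4867       422.9203
  7        95.00        67.0663       469.4644
  8        95.00        63.8119       510.4954
  9        95.00        60.7154       546.4390
  10    2,095.00     1,273.9632    12,739.6315
  Σ                  1,946.2094    15,878.6867
P = 1,946.2094; D_Mac = 8.15878 half-year periods = 4.07939 yrs; D_mod = 3.88143 yrs.
DV01 ≈ 3.88143 × 1,946.2094 × 0.0001 = 0.755409.

R$0.76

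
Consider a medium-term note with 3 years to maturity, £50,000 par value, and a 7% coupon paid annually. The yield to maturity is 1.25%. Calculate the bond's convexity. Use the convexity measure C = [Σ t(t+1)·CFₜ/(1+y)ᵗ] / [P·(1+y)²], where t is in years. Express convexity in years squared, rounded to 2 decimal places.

10.79

With y = 0.0125:
  t   CF        PV=CF/(1+0.0125)^t    t·PV        t(t+1)·PV
  1     3,500.00     3,456.7901     3,456.7901       6,913.5802
  2     3,500.00     3,414.1137     6,828.2274      20,484.6822
  3    53,500.00    51,542.8806   154,628.6417     618,514.5670
  Σ                 58,413.7844   164,913.6593     645,912.8295
P = 58,413.7844.
Convexity = Σ t(t+1)·PV / [P·(1+y)²] = 645,912.8295 / (58,413.7844 × 1.025156) = 10.78620.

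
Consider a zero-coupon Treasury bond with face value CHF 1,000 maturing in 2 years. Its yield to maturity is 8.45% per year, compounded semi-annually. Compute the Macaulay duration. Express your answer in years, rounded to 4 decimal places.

A zero-coupon bond has a single cash flow at maturity, so its Macaulay duration equals its maturity: 2 years.
(Equivalently: 4 semi-annual periods ÷ 2 = 2 years.)

2.0000 years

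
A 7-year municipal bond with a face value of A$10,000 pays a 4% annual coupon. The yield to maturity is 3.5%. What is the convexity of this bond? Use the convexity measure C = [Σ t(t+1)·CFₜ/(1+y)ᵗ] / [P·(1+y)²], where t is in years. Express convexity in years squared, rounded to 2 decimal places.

44.91

With y = 0.035:
  t   CF        PV=CF/(1+0.035)^t    t·PV        t(t+1)·PV
  1       400.00       386.4734       386.4734         772.9469
  2       400.00       373.4043       746.8086       2,240.4257
  3       400.00       360.7771     1,082.3312       4,329.3250
  4       400.00       348.5769     1,394.3076       6,971.5378
  5       400.00       336.7893     1,683.9463      10,103.6780
  6       400.00       325.4003     1,952.4015      13,666.8108
  7    10,400.00     8,174.3060    57,220.1419     457,761.1355
  Σ                 10,305.7272    64,466.4106     495,845.8597
P = 10,305.7272.
Convexity = Σ t(t+1)·PV / [P·(1+y)²] = 495,845.8597 / (10,305.7272 × 1.071225) = 44.91458.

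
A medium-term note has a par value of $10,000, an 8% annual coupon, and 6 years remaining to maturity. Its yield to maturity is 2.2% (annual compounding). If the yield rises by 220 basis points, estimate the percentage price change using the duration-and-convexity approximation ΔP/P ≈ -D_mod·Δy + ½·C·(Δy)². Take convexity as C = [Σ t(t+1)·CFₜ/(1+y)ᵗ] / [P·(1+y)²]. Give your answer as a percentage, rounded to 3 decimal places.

-10.272%

With y = 0.022:
  t   CF        PV=CF/(1+0.022)^t    t·PV        t(t+1)·PV
  1       800.00       782.7789       782.7789       1,565.5577
  2       800.00       765.9284     1,531.8569       4,595.5706
  3       800.00       749.4407     2,248.3222       8,993.2889
  4       800.00       733.3080     2,933.2319      14,666.1594
  5       800.00       717.5225     3,587.6124      21,525.6742
  6    10,800.00     9,478.0366    56,868.2195     398,077.5365
  Σ                 13,227.0151    67,952.0217     449,423.7874
P = 13,227.0151; D_Mac = 5.13737 yrs; D_mod = 5.02678 yrs; C = 32.53063.
Duration effect: -5.02678 × (+0.022) = -0.110589
Convexity effect: 0.5 × 32.53063 × (0.022)² = +0.0078724
ΔP/P ≈ -0.110589 + 0.0078724 = -0.102717 = -10.2717%.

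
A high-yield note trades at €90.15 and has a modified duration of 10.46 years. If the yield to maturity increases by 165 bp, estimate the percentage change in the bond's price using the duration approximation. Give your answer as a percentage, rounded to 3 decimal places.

-17.259%

Duration approximation: ΔP/P ≈ -D_mod · Δy = -10.46 × (+0.0165) = -0.172590.
As a percentage: -17.2590%.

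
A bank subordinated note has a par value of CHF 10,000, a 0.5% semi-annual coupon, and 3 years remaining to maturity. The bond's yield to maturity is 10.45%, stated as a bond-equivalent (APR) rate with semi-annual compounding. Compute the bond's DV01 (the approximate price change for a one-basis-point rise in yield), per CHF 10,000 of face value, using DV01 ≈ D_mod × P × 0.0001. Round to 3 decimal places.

Periodic yield y = 0.05225.
  t   CF        PV=CF/(1+0.05225)^t    t·PV
  1        25.00        23.7586        23.7586
  2        25.00        22.5789        45.1577
  3        25.00        21.4577        64.3731
  4        25.00        20.3922        81.5688
  5        25.00        19.3796        96.8981
  6    10,025.00     7,385.3448    44,312.0687
  Σ                  7,492.9118    44,623.8251
P = 7,492.9118; D_Mac = 5.95547 half-year periods = 2.97774 yrs; D_mod = 2.82987 yrs.
DV01 ≈ 2.82987 × 7,492.9118 × 0.0001 = 2.120400.

CHF 2.120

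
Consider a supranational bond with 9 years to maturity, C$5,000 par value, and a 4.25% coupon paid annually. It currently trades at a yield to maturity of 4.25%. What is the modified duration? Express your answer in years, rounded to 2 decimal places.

7.35 years

Periodic yield y = 0.0425. First find Macaulay duration:
  t   CF        PV=CF/(1+0.0425)^t    t·PV
  1       212.50       203.8369       203.8369
  2       212.50       195.5270       391.0541
  3       212.50       187.5559       562.6677
  4       212.50       179.9097       719.6390
  5       212.50       172.5753       862.8765
  6       212.50       165.5398       993.2391
  7       212.50       158.7912     1,111.5385
  8       212.50       152.3177     1,218.5417
  9     5,212.50     3,583.9463    32,255.5168
  Σ                  5,000.0000    38,318.9103
P = 5,000.0000; Macaulay duration = 38,318.9103 / 5,000.0000 = 7.66378 years.
Modified duration = D_Mac / (1 + y) = 7.66378 / 1.0425 = 7.35135 years.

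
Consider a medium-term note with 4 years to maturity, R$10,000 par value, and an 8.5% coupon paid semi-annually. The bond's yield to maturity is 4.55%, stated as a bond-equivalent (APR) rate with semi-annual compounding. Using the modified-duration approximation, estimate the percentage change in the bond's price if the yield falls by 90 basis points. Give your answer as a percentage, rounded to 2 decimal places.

Periodic yield y = 0.02275. Modified duration first:
  t   CF        PV=CF/(1+0.02275)^t    t·PV
  1       425.00       415.5463       415.5463
  2       425.00       406.3029       812.6059
  3       425.00       397.2651     1,191.7954
  4       425.00       388.4284     1,553.7136
  5       425.00       379.7882     1,898.9411
  6       425.00       371.3402     2,228.0414
  7       425.00       363.0802     2,541.5611
  8    10,425.00     8,708.0348    69,664.2788
  Σ                 11,429.7863    80,306.4836
P = 11,429.7863; D_Mac = 7.02607 half-year periods = 3.51304 yrs; D_mod = 3.51304/(1+0.02275) = 3.43489 yrs.
ΔP/P ≈ -D_mod · Δy = -3.43489 × (-0.009) = +0.030914 = +3.0914%.

+3.09%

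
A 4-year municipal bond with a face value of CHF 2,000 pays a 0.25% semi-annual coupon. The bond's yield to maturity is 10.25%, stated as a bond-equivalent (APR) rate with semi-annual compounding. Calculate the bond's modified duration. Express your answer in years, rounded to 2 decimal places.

3.78 years

Periodic yield y = 0.05125. First find Macaulay duration:
  t   CF        PV=CF/(1+0.05125)^t    t·PV
  1         2.50         2.3781         2.3781
  2         2.50         2.2622         4.5244
  3         2.50         2.1519         6.4557
  4         2.50         2.0470         8.1880
  5         2.50         1.9472         9.7360
  6         2.50         1.8523        11.1136
  7         2.50         1.7620        12.3338
  8     2,002.50     1,342.5314    10,740.2513
  Σ                  1,356.9320    10,794.9808
P = 1,356.9320; Macaulay duration = 10,794.9808 / 1,356.9320 = 7.95543 half-year periods = 3.97772 years.
Modified duration = D_Mac / (1 + y) = 3.97772 / 1.05125 = 3.78380 years.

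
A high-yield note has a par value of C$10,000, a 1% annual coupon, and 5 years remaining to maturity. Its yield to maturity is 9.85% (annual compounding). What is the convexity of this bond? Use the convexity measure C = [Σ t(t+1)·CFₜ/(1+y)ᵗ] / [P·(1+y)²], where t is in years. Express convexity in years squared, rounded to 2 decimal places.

24.04

With y = 0.0985:
  t   CF        PV=CF/(1+0.0985)^t    t·PV        t(t+1)·PV
  1       100.00        91.0332        91.0332         182.0665
  2       100.00        82.8705       165.7410         497.2229
  3       100.00        75.4397       226.3190         905.2761
  4       100.00        68.6752       274.7007       1,373.5034
  5    10,100.00     6,314.2397    31,571.1987     189,427.1923
  Σ                  6,632.2583    32,328.9926     192,385.2612
P = 6,632.2583.
Convexity = Σ t(t+1)·PV / [P·(1+y)²] = 192,385.2612 / (6,632.2583 × 1.206702) = 24.03866.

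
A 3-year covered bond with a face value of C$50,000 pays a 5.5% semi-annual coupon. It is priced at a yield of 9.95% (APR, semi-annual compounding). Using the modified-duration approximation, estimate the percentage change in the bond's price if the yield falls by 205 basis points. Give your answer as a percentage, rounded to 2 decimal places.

Periodic yield y = 0.04975. Modified duration first:
  t   CF        PV=CF/(1+0.04975)^t    t·PV
  1     1,375.00     1,309.8357     1,309.8357
  2     1,375.00     1,247.7596     2,495.5193
  3     1,375.00     1,188.6255     3,565.8765
  4     1,375.00     1,132.2939     4,529.1756
  5     1,375.00     1,078.6320     5,393.1598
  6    51,375.00    38,391.6286   230,349.7713
  Σ                 44,348.7752   247,643.3381
P = 44,348.7752; D_Mac = 5.58399 half-year periods = 2.79200 yrs; D_mod = 2.79200/(1+0.04975) = 2.65968 yrs.
ΔP/P ≈ -D_mod · Δy = -2.65968 × (-0.0205) = +0.054523 = +5.4523%.

+5.45%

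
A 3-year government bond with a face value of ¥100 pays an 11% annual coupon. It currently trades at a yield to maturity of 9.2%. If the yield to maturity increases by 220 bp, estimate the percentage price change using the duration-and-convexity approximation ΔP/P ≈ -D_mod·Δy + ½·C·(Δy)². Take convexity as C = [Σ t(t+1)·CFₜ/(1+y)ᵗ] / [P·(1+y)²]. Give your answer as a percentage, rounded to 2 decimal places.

-5.26%

With y = 0.092:
  t   CF        PV=CF/(1+0.092)^t    t·PV        t(t+1)·PV
  1        11.00        10.0733        10.0733          20.1465
  2        11.00         9.2246        18.4492          55.3476
  3       111.00        85.2423       255.7268       1,022.9074
  Σ                    104.5401       284.2493       1,098.4015
P = 104.5401; D_Mac = 2.71904 yrs; D_mod = 2.48997 yrs; C = 8.81115.
Duration effect: -2.48997 × (+0.022) = -0.054779
Convexity effect: 0.5 × 8.81115 × (0.022)² = +0.0021323
ΔP/P ≈ -0.054779 + 0.0021323 = -0.052647 = -5.2647%.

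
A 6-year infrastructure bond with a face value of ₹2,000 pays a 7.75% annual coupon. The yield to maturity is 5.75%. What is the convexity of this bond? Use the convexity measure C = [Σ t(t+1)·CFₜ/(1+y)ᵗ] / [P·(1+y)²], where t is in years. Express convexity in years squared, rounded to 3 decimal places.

With y = 0.0575:
  t   CF        PV=CF/(1+0.0575)^t    t·PV        t(t+1)·PV
  1       155.00       146.5721       146.5721         293.1442
  2       155.00       138.6025       277.2049         831.6148
  3       155.00       131.0662       393.1985       1,572.7939
  4       155.00       123.9396       495.7585       2,478.7926
  5       155.00       117.2006       586.0030       3,516.0179
  6     2,155.00     1,540.8665     9,245.1991      64,716.3937
  Σ                  2,198.2475    11,143.9361      73,408.7571
P = 2,198.2475.
Convexity = Σ t(t+1)·PV / [P·(1+y)²] = 73,408.7571 / (2,198.2475 × 1.118306) = 29.86143.

29.861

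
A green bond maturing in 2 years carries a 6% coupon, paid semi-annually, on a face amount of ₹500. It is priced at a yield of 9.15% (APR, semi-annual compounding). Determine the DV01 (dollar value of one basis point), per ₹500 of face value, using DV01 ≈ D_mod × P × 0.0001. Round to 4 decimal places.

₹0.0862

Periodic yield y = 0.04575.
  t   CF        PV=CF/(1+0.04575)^t    t·PV
  1        15.00        14.3438        14.3438
  2        15.00        13.7163        27.4325
  3        15.00        13.1162        39.3486
  4       515.00       430.6215     1,722.4861
  Σ                    471.7977     1,803.6110
P = 471.7977; D_Mac = 3.82285 half-year periods = 1.91142 yrs; D_mod = 1.82780 yrs.
DV01 ≈ 1.82780 × 471.7977 × 0.0001 = 0.086235.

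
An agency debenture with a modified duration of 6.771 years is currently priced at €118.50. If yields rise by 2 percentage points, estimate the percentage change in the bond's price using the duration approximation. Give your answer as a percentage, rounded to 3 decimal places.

Duration approximation: ΔP/P ≈ -D_mod · Δy = -6.771 × (+0.02) = -0.135420.
As a percentage: -13.5420%.

-13.542%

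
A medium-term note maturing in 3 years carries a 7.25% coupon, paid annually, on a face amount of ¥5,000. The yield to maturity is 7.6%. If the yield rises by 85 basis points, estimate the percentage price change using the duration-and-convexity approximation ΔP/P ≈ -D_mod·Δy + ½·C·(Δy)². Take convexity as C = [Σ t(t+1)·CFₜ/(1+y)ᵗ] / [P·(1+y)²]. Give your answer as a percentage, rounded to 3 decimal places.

With y = 0.076:
  t   CF        PV=CF/(1+0.076)^t    t·PV        t(t+1)·PV
  1       362.50       336.8959       336.8959         673.7918
  2       362.50       313.1003       626.2006       1,878.6017
  3     5,362.50     4,304.5771    12,913.7313      51,654.9252
  Σ                  4,954.5733    13,876.8278      54,207.3188
P = 4,954.5733; D_Mac = 2.80081 yrs; D_mod = 2.60299 yrs; C = 9.44990.
Duration effect: -2.60299 × (+0.0085) = -0.022125
Convexity effect: 0.5 × 9.44990 × (0.0085)² = +0.0003414
ΔP/P ≈ -0.022125 + 0.0003414 = -0.021784 = -2.1784%.

-2.178%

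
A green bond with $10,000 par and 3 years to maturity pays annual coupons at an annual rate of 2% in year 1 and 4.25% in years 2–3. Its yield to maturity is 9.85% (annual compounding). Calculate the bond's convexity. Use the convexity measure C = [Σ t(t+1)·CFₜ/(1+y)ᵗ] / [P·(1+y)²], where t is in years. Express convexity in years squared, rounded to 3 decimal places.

With y = 0.0985:
  t   CF        PV=CF/(1+0.0985)^t    t·PV        t(t+1)·PV
  1       200.00       182.0665       182.0665         364.1329
  2       425.00       352.1996       704.3991       2,113.1974
  3    10,425.00     7,864.5863    23,593.7588      94,375.0350
  Σ                  8,398.8523    24,480.2243      96,852.3653
P = 8,398.8523.
Convexity = Σ t(t+1)·PV / [P·(1+y)²] = 96,852.3653 / (8,398.8523 × 1.206702) = 9.55631.

9.556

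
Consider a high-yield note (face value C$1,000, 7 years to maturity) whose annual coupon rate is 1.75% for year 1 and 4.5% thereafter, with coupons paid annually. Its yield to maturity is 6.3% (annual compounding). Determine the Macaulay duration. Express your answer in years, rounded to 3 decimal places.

6.256 years

Periodic yield y = 0.063. Discount each cash flow and weight by its year:
  t   CF        PV=CF/(1+0.063)^t    t·PV
  1        17.50        16.4628        16.4628
  2        45.00        39.8241        79.6482
  3        45.00        37.4639       112.3916
  4        45.00        35.2435       140.9741
  5        45.00        33.1548       165.7739
  6        45.00        31.1898       187.1389
  7     1,045.00       681.3707     4,769.5947
  Σ                    874.7096     5,471.9844
Price P = Σ PV = 874.7096.
Macaulay duration = Σ(t·PV) / P = 5,471.9844 / 874.7096 = 6.25577 years.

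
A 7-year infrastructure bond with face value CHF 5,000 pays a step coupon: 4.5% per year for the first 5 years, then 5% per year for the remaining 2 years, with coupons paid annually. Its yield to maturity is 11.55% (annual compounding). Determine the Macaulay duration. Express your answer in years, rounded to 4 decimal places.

5.9422 years

Periodic yield y = 0.1155. Discount each cash flow and weight by its year:
  t   CF        PV=CF/(1+0.1155)^t    t·PV
  1       225.00       201.7033       201.7033
  2       225.00       180.8187       361.6374
  3       225.00       162.0966       486.2897
  4       225.00       145.3129       581.2517
  5       225.00       130.2671       651.3354
  6       250.00       129.7545       778.5272
  7     5,250.00     2,442.7121    17,098.9846
  Σ                  3,392.6652    20,159.7292
Price P = Σ PV = 3,392.6652.
Macaulay duration = Σ(t·PV) / P = 20,159.7292 / 3,392.6652 = 5.94215 years.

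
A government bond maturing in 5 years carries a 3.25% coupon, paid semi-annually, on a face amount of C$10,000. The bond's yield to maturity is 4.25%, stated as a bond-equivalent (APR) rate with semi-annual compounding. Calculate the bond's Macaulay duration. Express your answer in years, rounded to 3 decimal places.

4.645 years

Periodic yield y = 0.02125. Discount each cash flow and weight by its period:
  t   CF        PV=CF/(1+0.02125)^t    t·PV
  1       162.50       159.1187       159.1187
  2       162.50       155.8078       311.6156
  3       162.50       152.5658       457.6974
  4       162.50       149.3912       597.5649
  5       162.50       146.2827       731.4136
  6       162.50       143.2389       859.4333
  7       162.50       140.2584       981.8088
  8       162.50       137.3399     1,098.7194
  9       162.50       134.4822     1,210.3396
  10   10,162.50     8,235.3083    82,353.0832
  Σ                  9,553.7940    88,760.7945
Price P = Σ PV = 9,553.7940.
Macaulay duration = Σ(t·PV) / P = 88,760.7945 / 9,553.7940 = 9.29063 half-year periods.
In years: 9.29063 / 2 = 4.64532 years.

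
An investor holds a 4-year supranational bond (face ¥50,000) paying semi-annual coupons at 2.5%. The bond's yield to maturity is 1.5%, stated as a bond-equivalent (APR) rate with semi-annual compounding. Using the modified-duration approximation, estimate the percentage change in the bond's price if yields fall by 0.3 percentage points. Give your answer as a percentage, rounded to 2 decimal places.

+1.14%

Periodic yield y = 0.0075. Modified duration first:
  t   CF        PV=CF/(1+0.0075)^t    t·PV
  1       625.00       620.3474       620.3474
  2       625.00       615.7294     1,231.4588
  3       625.00       611.1458     1,833.4375
  4       625.00       606.5964     2,426.3854
  5       625.00       602.0808     3,010.4038
  6       625.00       597.5988     3,585.5926
  7       625.00       593.1501     4,152.0509
  8    50,625.00    47,687.5047   381,500.0373
  Σ                 51,934.1533   398,359.7137
P = 51,934.1533; D_Mac = 7.67048 half-year periods = 3.83524 yrs; D_mod = 3.83524/(1+0.0075) = 3.80669 yrs.
ΔP/P ≈ -D_mod · Δy = -3.80669 × (-0.003) = +0.011420 = +1.1420%.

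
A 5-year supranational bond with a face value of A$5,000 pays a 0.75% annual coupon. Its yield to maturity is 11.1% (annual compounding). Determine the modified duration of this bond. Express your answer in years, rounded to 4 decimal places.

Periodic yield y = 0.111. First find Macaulay duration:
  t   CF        PV=CF/(1+0.111)^t    t·PV
  1        37.50        33.7534        33.7534
  2        37.50        30.3811        60.7622
  3        37.50        27.3457        82.0371
  4        37.50        24.6136        98.4544
  5     5,037.50     2,976.0811    14,880.4056
  Σ                  3,092.1749    15,155.4126
P = 3,092.1749; Macaulay duration = 15,155.4126 / 3,092.1749 = 4.90121 years.
Modified duration = D_Mac / (1 + y) = 4.90121 / 1.111 = 4.41153 years.

4.4115 years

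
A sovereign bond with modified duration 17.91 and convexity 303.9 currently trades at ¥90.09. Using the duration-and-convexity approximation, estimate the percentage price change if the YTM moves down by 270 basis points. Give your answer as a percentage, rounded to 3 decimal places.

+59.434%

Duration effect: -D_mod·Δy = -17.91 × (-0.027) = +0.483570
Convexity effect: ½·C·(Δy)² = 0.5 × 303.9 × (-0.027)² = +0.11077155
ΔP/P ≈ +0.483570 + 0.11077155 = +0.59434155
= +59.434155%.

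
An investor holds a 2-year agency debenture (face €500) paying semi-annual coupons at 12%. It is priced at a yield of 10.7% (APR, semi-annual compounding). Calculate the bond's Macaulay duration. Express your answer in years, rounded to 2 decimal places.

Periodic yield y = 0.0535. Discount each cash flow and weight by its period:
  t   CF        PV=CF/(1+0.0535)^t    t·PV
  1        30.00        28.4765        28.4765
  2        30.00        27.0304        54.0608
  3        30.00        25.6577        76.9731
  4       530.00       430.2667     1,721.0667
  Σ                    511.4313     1,880.5771
Price P = Σ PV = 511.4313.
Macaulay duration = Σ(t·PV) / P = 1,880.5771 / 511.4313 = 3.67709 half-year periods.
In years: 3.67709 / 2 = 1.83854 years.

1.84 years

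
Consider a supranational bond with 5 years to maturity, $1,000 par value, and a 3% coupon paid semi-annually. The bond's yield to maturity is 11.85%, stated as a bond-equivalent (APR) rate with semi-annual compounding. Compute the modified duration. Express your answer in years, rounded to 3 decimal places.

4.334 years

Periodic yield y = 0.05925. First find Macaulay duration:
  t   CF        PV=CF/(1+0.05925)^t    t·PV
  1        15.00        14.1610        14.1610
  2        15.00        13.3689        26.7377
  3        15.00        12.6211        37.8632
  4        15.00        11.9151        47.6604
  5        15.00        11.2486        56.2431
  6        15.00        10.6194        63.7165
  7        15.00        10.0254        70.1778
  8        15.00         9.4646        75.7170
  9        15.00         8.9352        80.4169
  10    1,015.00       570.7965     5,707.9652
  Σ                    673.1558     6,180.6587
P = 673.1558; Macaulay duration = 6,180.6587 / 673.1558 = 9.18162 half-year periods = 4.59081 years.
Modified duration = D_Mac / (1 + y) = 4.59081 / 1.05925 = 4.33402 years.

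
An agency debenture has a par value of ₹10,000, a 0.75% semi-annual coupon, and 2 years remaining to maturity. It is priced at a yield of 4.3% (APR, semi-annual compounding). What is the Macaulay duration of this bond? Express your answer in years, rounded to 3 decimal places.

Periodic yield y = 0.0215. Discount each cash flow and weight by its period:
  t   CF        PV=CF/(1+0.0215)^t    t·PV
  1        37.50        36.7107        36.7107
  2        37.50        35.9381        71.8761
  3        37.50        35.1816       105.5449
  4    10,037.50     9,218.7508    36,875.0031
  Σ                  9,326.5812    37,089.1349
Price P = Σ PV = 9,326.5812.
Macaulay duration = Σ(t·PV) / P = 37,089.1349 / 9,326.5812 = 3.97671 half-year periods.
In years: 3.97671 / 2 = 1.98836 years.

1.988 years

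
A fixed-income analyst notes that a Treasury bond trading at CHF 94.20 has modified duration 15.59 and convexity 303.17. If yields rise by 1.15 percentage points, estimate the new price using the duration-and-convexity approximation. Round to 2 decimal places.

Duration effect: -D_mod·Δy = -15.59 × (+0.0115) = -0.179285
Convexity effect: ½·C·(Δy)² = 0.5 × 303.17 × (0.0115)² = +0.02004711625
ΔP/P ≈ -0.179285 + 0.02004711625 = -0.15923788375
New price ≈ 94.20 × (1 - 0.15923788375) = 79.19979135075.

CHF 79.20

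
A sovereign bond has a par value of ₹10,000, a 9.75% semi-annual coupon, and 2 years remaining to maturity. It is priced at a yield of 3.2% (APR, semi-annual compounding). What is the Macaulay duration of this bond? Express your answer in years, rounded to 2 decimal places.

1.87 years

Periodic yield y = 0.016. Discount each cash flow and weight by its period:
  t   CF        PV=CF/(1+0.016)^t    t·PV
  1       487.50       479.8228       479.8228
  2       487.50       472.2666       944.5331
  3       487.50       464.8293     1,394.4879
  4    10,487.50     9,842.3123    39,369.2493
  Σ                 11,259.2310    42,188.0931
Price P = Σ PV = 11,259.2310.
Macaulay duration = Σ(t·PV) / P = 42,188.0931 / 11,259.2310 = 3.74698 half-year periods.
In years: 3.74698 / 2 = 1.87349 years.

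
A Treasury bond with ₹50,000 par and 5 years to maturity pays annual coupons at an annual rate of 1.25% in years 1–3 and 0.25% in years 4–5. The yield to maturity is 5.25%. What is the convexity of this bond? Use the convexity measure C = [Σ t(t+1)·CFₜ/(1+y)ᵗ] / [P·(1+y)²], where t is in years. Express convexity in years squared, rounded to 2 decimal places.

26.17

With y = 0.0525:
  t   CF        PV=CF/(1+0.0525)^t    t·PV        t(t+1)·PV
  1       625.00       593.8242       593.8242       1,187.6485
  2       625.00       564.2035     1,128.4071       3,385.2213
  3       625.00       536.0604     1,608.1811       6,432.7245
  4       125.00       101.8642       407.4568       2,037.2841
  5    50,125.00    38,810.0197   194,050.0985   1,164,300.5907
  Σ                 40,605.9720   197,787.9677   1,177,343.4690
P = 40,605.9720.
Convexity = Σ t(t+1)·PV / [P·(1+y)²] = 1,177,343.4690 / (40,605.9720 × 1.107756) = 26.17394.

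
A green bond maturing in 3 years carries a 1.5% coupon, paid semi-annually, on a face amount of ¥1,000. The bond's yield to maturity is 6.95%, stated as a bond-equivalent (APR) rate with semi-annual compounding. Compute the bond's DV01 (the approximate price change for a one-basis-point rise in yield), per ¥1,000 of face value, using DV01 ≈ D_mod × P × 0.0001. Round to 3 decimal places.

Periodic yield y = 0.03475.
  t   CF        PV=CF/(1+0.03475)^t    t·PV
  1         7.50         7.2481         7.2481
  2         7.50         7.0047        14.0094
  3         7.50         6.7695        20.3084
  4         7.50         6.5421        26.1685
  5         7.50         6.3224        31.6122
  6     1,007.50       820.7907     4,924.7444
  Σ                    854.6776     5,024.0911
P = 854.6776; D_Mac = 5.87835 half-year periods = 2.93917 yrs; D_mod = 2.84047 yrs.
DV01 ≈ 2.84047 × 854.6776 × 0.0001 = 0.242768.

¥0.243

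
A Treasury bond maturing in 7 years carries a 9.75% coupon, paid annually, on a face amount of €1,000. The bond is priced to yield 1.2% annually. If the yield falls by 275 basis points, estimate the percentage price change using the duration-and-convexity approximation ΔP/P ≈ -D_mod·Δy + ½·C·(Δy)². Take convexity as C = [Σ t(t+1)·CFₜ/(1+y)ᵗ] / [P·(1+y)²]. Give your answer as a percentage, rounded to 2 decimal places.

With y = 0.012:
  t   CF        PV=CF/(1+0.012)^t    t·PV        t(t+1)·PV
  1        97.50        96.3439        96.3439         192.6877
  2        97.50        95.2015       190.4029         571.2087
  3        97.50        94.0726       282.2178       1,128.8710
  4        97.50        92.9571       371.8284       1,859.1420
  5        97.50        91.8548       459.2742       2,755.6453
  6        97.50        90.7657       544.5939       3,812.1575
  7     1,097.50     1,009.5805     7,067.0633      56,536.5064
  Σ                  1,570.7760     9,011.7244      66,856.2186
P = 1,570.7760; D_Mac = 5.73712 yrs; D_mod = 5.66909 yrs; C = 41.55914.
Duration effect: -5.66909 × (-0.0275) = +0.155900
Convexity effect: 0.5 × 41.55914 × (-0.0275)² = +0.0157145
ΔP/P ≈ +0.155900 + 0.0157145 = +0.171614 = +17.1614%.

+17.16%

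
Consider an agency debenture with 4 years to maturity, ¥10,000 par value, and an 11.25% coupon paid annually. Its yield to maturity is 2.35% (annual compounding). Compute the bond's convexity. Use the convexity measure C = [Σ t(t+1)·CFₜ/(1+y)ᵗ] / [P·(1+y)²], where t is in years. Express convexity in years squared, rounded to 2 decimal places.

With y = 0.0235:
  t   CF        PV=CF/(1+0.0235)^t    t·PV        t(t+1)·PV
  1     1,125.00     1,099.1695     1,099.1695       2,198.3390
  2     1,125.00     1,073.9321     2,147.8642       6,443.5927
  3     1,125.00     1,049.2742     3,147.8225      12,591.2900
  4    11,125.00    10,137.9147    40,551.6587     202,758.2935
  Σ                 13,360.2905    46,946.5149     223,991.5152
P = 13,360.2905.
Convexity = Σ t(t+1)·PV / [P·(1+y)²] = 223,991.5152 / (13,360.2905 × 1.047552) = 16.00442.

16.00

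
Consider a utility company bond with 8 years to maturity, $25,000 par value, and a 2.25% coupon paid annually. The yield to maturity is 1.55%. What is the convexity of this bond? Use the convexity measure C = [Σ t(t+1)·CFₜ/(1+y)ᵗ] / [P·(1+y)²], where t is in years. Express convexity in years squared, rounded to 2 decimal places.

63.19

With y = 0.0155:
  t   CF        PV=CF/(1+0.0155)^t    t·PV        t(t+1)·PV
  1       562.50       553.9143       553.9143       1,107.8287
  2       562.50       545.4597     1,090.9194       3,272.7582
  3       562.50       537.1341     1,611.4024       6,445.6095
  4       562.50       528.9356     2,115.7425      10,578.7124
  5       562.50       520.8623     2,604.3113      15,625.8677
  6       562.50       512.9121     3,077.4727      21,542.3090
  7       562.50       505.0833     3,535.5833      28,284.6663
  8    25,562.50    22,602.8865   180,823.0917   1,627,407.8250
  Σ                 26,307.1879   195,412.4375   1,714,265.5767
P = 26,307.1879.
Convexity = Σ t(t+1)·PV / [P·(1+y)²] = 1,714,265.5767 / (26,307.1879 × 1.031240) = 63.18934.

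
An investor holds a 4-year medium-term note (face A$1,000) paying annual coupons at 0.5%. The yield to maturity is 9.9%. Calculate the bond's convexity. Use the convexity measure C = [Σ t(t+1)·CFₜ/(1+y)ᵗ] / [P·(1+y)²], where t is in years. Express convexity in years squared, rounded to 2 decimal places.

16.36

With y = 0.099:
  t   CF        PV=CF/(1+0.099)^t    t·PV        t(t+1)·PV
  1         5.00         4.5496         4.5496           9.0992
  2         5.00         4.1398         8.2795          24.8385
  3         5.00         3.7668        11.3005          45.2021
  4     1,005.00       688.9303     2,755.7212      13,778.6062
  Σ                    701.3865     2,779.8509      13,857.7460
P = 701.3865.
Convexity = Σ t(t+1)·PV / [P·(1+y)²] = 13,857.7460 / (701.3865 × 1.207801) = 16.35836.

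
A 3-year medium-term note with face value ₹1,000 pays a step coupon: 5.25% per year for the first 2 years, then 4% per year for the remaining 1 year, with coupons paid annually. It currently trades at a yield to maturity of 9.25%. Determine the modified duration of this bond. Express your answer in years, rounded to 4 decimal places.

Periodic yield y = 0.0925. First find Macaulay duration:
  t   CF        PV=CF/(1+0.0925)^t    t·PV
  1        52.50        48.0549        48.0549
  2        52.50        43.9862        87.9724
  3     1,040.00       797.5704     2,392.7111
  Σ                    889.6115     2,528.7384
P = 889.6115; Macaulay duration = 2,528.7384 / 889.6115 = 2.84252 years.
Modified duration = D_Mac / (1 + y) = 2.84252 / 1.0925 = 2.60185 years.

2.6018 years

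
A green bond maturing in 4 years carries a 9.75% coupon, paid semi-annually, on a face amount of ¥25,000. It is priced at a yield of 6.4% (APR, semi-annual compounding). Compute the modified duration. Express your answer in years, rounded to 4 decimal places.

Periodic yield y = 0.032. First find Macaulay duration:
  t   CF        PV=CF/(1+0.032)^t    t·PV
  1     1,218.75     1,180.9593     1,180.9593
  2     1,218.75     1,144.3404     2,288.6808
  3     1,218.75     1,108.8570     3,326.5710
  4     1,218.75     1,074.4738     4,297.8953
  5     1,218.75     1,041.1568     5,205.7840
  6     1,218.75     1,008.8729     6,053.2372
  7     1,218.75       977.5900     6,843.1300
  8    26,218.75    20,378.6028   163,028.8223
  Σ                 27,914.8530   192,225.0799
P = 27,914.8530; Macaulay duration = 192,225.0799 / 27,914.8530 = 6.88612 half-year periods = 3.44306 years.
Modified duration = D_Mac / (1 + y) = 3.44306 / 1.032 = 3.33630 years.

3.3363 years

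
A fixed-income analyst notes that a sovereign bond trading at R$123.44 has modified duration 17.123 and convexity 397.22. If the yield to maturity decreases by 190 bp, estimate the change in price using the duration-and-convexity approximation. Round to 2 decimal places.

Duration effect: -D_mod·Δy = -17.123 × (-0.019) = +0.325337
Convexity effect: ½·C·(Δy)² = 0.5 × 397.22 × (-0.019)² = +0.07169821
ΔP/P ≈ +0.325337 + 0.07169821 = +0.39703521
ΔP ≈ 123.44 × (+0.39703521) = +49.0100263224.

+R$49.01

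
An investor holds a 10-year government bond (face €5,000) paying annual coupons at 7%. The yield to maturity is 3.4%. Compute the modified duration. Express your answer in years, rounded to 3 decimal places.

7.594 years

Periodic yield y = 0.034. First find Macaulay duration:
  t   CF        PV=CF/(1+0.034)^t    t·PV
  1       350.00       338.4913       338.4913
  2       350.00       327.3610       654.7220
  3       350.00       316.5967       949.7902
  4       350.00       306.1864     1,224.7456
  5       350.00       296.1184     1,480.5919
  6       350.00       286.3814     1,718.2884
  7       350.00       276.9646     1,938.7522
  8       350.00       267.8575     2,142.8596
  9       350.00       259.0498     2,331.4478
  10    5,350.00     3,829.5557    38,295.5573
  Σ                  6,504.5628    51,075.2464
P = 6,504.5628; Macaulay duration = 51,075.2464 / 6,504.5628 = 7.85222 years.
Modified duration = D_Mac / (1 + y) = 7.85222 / 1.034 = 7.59402 years.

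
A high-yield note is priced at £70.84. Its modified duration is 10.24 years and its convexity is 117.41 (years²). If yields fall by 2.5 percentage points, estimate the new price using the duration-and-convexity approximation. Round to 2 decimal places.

£91.57

Duration effect: -D_mod·Δy = -10.24 × (-0.025) = +0.256000
Convexity effect: ½·C·(Δy)² = 0.5 × 117.41 × (-0.025)² = +0.036690625
ΔP/P ≈ +0.256000 + 0.036690625 = +0.292690625
New price ≈ 70.84 × (1 + 0.292690625) = 91.574203875.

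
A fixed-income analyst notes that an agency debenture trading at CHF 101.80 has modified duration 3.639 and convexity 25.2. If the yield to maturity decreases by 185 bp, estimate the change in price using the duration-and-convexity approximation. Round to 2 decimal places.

+CHF 7.29

Duration effect: -D_mod·Δy = -3.639 × (-0.0185) = +0.0673215
Convexity effect: ½·C·(Δy)² = 0.5 × 25.2 × (-0.0185)² = +0.00431235
ΔP/P ≈ +0.0673215 + 0.00431235 = +0.07163385
ΔP ≈ 101.80 × (+0.07163385) = +7.29232593.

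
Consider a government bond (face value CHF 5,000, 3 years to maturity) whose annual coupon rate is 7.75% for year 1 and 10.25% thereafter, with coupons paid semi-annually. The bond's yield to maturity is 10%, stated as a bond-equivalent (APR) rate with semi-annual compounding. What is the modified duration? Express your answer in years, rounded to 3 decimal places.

2.575 years

Periodic yield y = 0.05. First find Macaulay duration:
  t   CF        PV=CF/(1+0.05)^t    t·PV
  1       193.75       184.5238       184.5238
  2       193.75       175.7370       351.4739
  3       256.25       221.3584       664.0752
  4       256.25       210.8175       843.2700
  5       256.25       200.7786     1,003.8929
  6     5,256.25     3,922.2947    23,533.7681
  Σ                  4,915.5099    26,581.0039
P = 4,915.5099; Macaulay duration = 26,581.0039 / 4,915.5099 = 5.40758 half-year periods = 2.70379 years.
Modified duration = D_Mac / (1 + y) = 2.70379 / 1.05 = 2.57504 years.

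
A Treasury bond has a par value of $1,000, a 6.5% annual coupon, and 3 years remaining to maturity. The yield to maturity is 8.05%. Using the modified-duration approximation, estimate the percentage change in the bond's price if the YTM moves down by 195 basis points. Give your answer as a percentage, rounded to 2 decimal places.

+5.08%

Periodic yield y = 0.0805. Modified duration first:
  t   CF        PV=CF/(1+0.0805)^t    t·PV
  1        65.00        60.1573        60.1573
  2        65.00        55.6755       111.3509
  3     1,065.00       844.2582     2,532.7746
  Σ                    960.0910     2,704.2829
P = 960.0910; D_Mac = 2.81669 yrs; D_mod = 2.81669/(1+0.0805) = 2.60684 yrs.
ΔP/P ≈ -D_mod · Δy = -2.60684 × (-0.0195) = +0.050833 = +5.0833%.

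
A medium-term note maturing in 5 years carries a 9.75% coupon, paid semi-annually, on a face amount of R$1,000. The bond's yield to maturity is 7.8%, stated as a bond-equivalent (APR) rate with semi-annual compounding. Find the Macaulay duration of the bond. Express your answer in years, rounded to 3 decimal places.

Periodic yield y = 0.039. Discount each cash flow and weight by its period:
  t   CF        PV=CF/(1+0.039)^t    t·PV
  1        48.75        46.9201        46.9201
  2        48.75        45.1589        90.3178
  3        48.75        43.4638       130.3915
  4        48.75        41.8324       167.3295
  5        48.75        40.2621       201.3107
  6        48.75        38.7509       232.5052
  7        48.75        37.2963       261.0741
  8        48.75        35.8963       287.1708
  9        48.75        34.5489       310.9404
  10    1,048.75       715.3466     7,153.4657
  Σ                  1,079.4764     8,881.4258
Price P = Σ PV = 1,079.4764.
Macaulay duration = Σ(t·PV) / P = 8,881.4258 / 1,079.4764 = 8.22753 half-year periods.
In years: 8.22753 / 2 = 4.11377 years.

4.114 years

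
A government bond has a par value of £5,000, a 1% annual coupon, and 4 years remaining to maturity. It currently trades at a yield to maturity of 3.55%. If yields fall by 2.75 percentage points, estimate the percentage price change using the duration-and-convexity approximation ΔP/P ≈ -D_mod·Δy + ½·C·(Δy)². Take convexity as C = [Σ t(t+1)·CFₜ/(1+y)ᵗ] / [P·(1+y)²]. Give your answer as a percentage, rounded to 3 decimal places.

+11.148%

With y = 0.0355:
  t   CF        PV=CF/(1+0.0355)^t    t·PV        t(t+1)·PV
  1        50.00        48.2859        48.2859          96.5717
  2        50.00        46.6305        93.2609         279.7828
  3        50.00        45.0318       135.0955         540.3821
  4     5,050.00     4,392.2896    17,569.1583      87,845.7916
  Σ                  4,532.2377    17,845.8006      88,762.5282
P = 4,532.2377; D_Mac = 3.93753 yrs; D_mod = 3.80254 yrs; C = 18.26488.
Duration effect: -3.80254 × (-0.0275) = +0.104570
Convexity effect: 0.5 × 18.26488 × (-0.0275)² = +0.0069064
ΔP/P ≈ +0.104570 + 0.0069064 = +0.111476 = +11.1476%.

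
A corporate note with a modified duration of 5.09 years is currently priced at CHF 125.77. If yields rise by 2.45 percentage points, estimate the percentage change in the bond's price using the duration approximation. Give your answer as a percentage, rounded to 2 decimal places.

-12.47%

Duration approximation: ΔP/P ≈ -D_mod · Δy = -5.09 × (+0.0245) = -0.124705.
As a percentage: -12.4705%.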